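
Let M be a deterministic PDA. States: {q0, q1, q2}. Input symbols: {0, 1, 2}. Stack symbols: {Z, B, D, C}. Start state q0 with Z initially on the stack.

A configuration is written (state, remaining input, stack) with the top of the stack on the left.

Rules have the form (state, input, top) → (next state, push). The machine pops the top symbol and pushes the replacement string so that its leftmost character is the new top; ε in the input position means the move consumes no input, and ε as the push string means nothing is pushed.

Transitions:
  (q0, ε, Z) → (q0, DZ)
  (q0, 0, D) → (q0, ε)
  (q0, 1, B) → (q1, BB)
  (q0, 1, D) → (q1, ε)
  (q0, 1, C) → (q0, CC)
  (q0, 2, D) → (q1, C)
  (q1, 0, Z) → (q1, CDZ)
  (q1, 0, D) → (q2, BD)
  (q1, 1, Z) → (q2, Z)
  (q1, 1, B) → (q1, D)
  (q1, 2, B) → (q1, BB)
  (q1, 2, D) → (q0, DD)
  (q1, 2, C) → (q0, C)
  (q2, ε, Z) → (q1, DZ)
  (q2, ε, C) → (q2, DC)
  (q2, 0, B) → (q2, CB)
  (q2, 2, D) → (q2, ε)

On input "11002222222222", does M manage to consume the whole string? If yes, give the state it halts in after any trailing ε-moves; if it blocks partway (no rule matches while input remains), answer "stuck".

q2

(q0, 11002222222222, Z)
  ε-move, top Z: go to q0, push DZ → (q0, 11002222222222, DZ)
  read 1, top D: go to q1, push ε → (q1, 1002222222222, Z)
  read 1, top Z: go to q2, push Z → (q2, 002222222222, Z)
  ε-move, top Z: go to q1, push DZ → (q1, 002222222222, DZ)
  read 0, top D: go to q2, push BD → (q2, 02222222222, BDZ)
  read 0, top B: go to q2, push CB → (q2, 2222222222, CBDZ)
  ε-move, top C: go to q2, push DC → (q2, 2222222222, DCBDZ)
  read 2, top D: go to q2, push ε → (q2, 222222222, CBDZ)
  ε-move, top C: go to q2, push DC → (q2, 222222222, DCBDZ)
  read 2, top D: go to q2, push ε → (q2, 22222222, CBDZ)
  ε-move, top C: go to q2, push DC → (q2, 22222222, DCBDZ)
  read 2, top D: go to q2, push ε → (q2, 2222222, CBDZ)
  ε-move, top C: go to q2, push DC → (q2, 2222222, DCBDZ)
  read 2, top D: go to q2, push ε → (q2, 222222, CBDZ)
  ε-move, top C: go to q2, push DC → (q2, 222222, DCBDZ)
  read 2, top D: go to q2, push ε → (q2, 22222, CBDZ)
  ε-move, top C: go to q2, push DC → (q2, 22222, DCBDZ)
  read 2, top D: go to q2, push ε → (q2, 2222, CBDZ)
  ε-move, top C: go to q2, push DC → (q2, 2222, DCBDZ)
  read 2, top D: go to q2, push ε → (q2, 222, CBDZ)
  ε-move, top C: go to q2, push DC → (q2, 222, DCBDZ)
  read 2, top D: go to q2, push ε → (q2, 22, CBDZ)
  ε-move, top C: go to q2, push DC → (q2, 22, DCBDZ)
  read 2, top D: go to q2, push ε → (q2, 2, CBDZ)
  ε-move, top C: go to q2, push DC → (q2, 2, DCBDZ)
  read 2, top D: go to q2, push ε → (q2, ε, CBDZ)
  ε-move, top C: go to q2, push DC → (q2, ε, DCBDZ)
All input consumed; M is in state q2.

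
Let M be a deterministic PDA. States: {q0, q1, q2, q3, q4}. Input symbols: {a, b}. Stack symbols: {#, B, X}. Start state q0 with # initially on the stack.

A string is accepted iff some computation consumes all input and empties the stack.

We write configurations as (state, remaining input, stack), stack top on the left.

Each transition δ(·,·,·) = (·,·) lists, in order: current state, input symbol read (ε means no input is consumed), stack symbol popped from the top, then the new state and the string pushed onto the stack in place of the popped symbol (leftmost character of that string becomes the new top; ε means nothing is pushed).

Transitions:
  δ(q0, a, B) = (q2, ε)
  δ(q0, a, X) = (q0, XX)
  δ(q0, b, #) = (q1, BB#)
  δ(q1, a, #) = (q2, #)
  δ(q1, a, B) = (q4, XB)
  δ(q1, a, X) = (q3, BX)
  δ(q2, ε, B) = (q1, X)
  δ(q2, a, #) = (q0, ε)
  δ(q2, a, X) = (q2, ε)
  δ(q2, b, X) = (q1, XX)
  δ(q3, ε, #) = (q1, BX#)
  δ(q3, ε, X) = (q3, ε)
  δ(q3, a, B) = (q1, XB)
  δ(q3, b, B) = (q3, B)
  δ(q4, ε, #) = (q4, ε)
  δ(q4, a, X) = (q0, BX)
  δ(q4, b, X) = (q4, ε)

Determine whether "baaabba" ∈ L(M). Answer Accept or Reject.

Reject

(q0, baaabba, #)
  read b, top #: go to q1, push BB# → (q1, aaabba, BB#)
  read a, top B: go to q4, push XB → (q4, aabba, XBB#)
  read a, top X: go to q0, push BX → (q0, abba, BXBB#)
  read a, top B: go to q2, push ε → (q2, bba, XBB#)
  read b, top X: go to q1, push XX → (q1, ba, XXBB#)
No transition applies at (q1, ba, XXBB#); input not fully consumed.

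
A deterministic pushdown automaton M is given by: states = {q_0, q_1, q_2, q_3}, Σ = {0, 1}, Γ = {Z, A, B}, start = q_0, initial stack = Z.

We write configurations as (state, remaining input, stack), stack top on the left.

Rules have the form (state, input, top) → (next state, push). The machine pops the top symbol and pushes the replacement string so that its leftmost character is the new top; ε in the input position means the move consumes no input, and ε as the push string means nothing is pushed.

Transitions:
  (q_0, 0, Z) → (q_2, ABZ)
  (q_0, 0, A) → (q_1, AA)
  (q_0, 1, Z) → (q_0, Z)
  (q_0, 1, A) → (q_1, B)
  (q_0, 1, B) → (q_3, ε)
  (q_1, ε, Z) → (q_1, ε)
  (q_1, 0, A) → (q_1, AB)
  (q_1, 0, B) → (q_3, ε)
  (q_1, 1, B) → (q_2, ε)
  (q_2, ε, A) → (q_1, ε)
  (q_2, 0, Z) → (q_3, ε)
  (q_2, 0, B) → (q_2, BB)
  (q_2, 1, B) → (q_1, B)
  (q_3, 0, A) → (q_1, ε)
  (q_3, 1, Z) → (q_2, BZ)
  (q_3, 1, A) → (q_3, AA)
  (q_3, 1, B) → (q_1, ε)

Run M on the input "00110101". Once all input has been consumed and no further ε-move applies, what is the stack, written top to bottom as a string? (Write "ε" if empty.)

BBZ

(q_0, 00110101, Z) ⊢ (q_2, 0110101, ABZ) ⊢ (q_1, 0110101, BZ) ⊢ (q_3, 110101, Z) ⊢ (q_2, 10101, BZ) ⊢ (q_1, 0101, BZ) ⊢ (q_3, 101, Z) ⊢ (q_2, 01, BZ) ⊢ (q_2, 1, BBZ) ⊢ (q_1, ε, BBZ)
All input consumed in state q_1 with stack BBZ.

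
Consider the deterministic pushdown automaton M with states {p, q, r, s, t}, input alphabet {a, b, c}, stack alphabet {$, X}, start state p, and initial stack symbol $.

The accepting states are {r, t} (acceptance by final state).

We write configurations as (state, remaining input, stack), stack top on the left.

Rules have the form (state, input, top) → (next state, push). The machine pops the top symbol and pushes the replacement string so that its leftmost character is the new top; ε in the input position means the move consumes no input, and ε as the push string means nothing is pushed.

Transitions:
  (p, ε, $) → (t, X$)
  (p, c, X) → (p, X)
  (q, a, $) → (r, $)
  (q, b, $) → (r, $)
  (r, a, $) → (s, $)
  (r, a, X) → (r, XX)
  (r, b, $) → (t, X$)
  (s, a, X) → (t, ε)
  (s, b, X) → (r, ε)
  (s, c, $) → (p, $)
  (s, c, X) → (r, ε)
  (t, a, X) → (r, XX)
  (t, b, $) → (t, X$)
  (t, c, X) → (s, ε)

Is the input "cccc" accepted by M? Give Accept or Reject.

(p, cccc, $)
  ε-move, top $: go to t, push X$ → (t, cccc, X$)
  read c, top X: go to s, push ε → (s, ccc, $)
  read c, top $: go to p, push $ → (p, cc, $)
  ε-move, top $: go to t, push X$ → (t, cc, X$)
  read c, top X: go to s, push ε → (s, c, $)
  read c, top $: go to p, push $ → (p, ε, $)
  ε-move, top $: go to t, push X$ → (t, ε, X$)
All input consumed; state t ∈ F.

Accept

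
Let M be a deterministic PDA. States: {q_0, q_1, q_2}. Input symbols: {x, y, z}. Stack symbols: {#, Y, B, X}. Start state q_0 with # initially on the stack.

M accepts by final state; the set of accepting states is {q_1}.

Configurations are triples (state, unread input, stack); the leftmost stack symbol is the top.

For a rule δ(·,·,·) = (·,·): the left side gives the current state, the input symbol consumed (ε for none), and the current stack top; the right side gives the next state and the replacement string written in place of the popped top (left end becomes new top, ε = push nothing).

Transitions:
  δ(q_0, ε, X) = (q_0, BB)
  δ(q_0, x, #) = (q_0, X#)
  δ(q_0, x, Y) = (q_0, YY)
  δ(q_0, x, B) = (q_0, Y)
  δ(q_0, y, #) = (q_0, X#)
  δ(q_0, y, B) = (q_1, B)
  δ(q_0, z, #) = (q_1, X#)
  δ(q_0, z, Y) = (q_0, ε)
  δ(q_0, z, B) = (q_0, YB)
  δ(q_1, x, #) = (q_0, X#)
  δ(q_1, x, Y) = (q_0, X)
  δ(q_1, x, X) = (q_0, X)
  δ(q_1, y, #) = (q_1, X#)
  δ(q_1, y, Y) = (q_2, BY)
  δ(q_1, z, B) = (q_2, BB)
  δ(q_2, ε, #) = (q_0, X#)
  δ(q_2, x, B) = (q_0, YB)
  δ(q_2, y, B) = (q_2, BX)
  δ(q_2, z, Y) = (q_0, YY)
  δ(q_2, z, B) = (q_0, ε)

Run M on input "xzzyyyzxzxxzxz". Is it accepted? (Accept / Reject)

(q_0, xzzyyyzxzxxzxz, #) ⊢ (q_0, zzyyyzxzxxzxz, X#) ⊢ (q_0, zzyyyzxzxxzxz, BB#) ⊢ (q_0, zyyyzxzxxzxz, YBB#) ⊢ (q_0, yyyzxzxxzxz, BB#) ⊢ (q_1, yyzxzxxzxz, BB#)
No transition applies at (q_1, yyzxzxxzxz, BB#); input not fully consumed.

Reject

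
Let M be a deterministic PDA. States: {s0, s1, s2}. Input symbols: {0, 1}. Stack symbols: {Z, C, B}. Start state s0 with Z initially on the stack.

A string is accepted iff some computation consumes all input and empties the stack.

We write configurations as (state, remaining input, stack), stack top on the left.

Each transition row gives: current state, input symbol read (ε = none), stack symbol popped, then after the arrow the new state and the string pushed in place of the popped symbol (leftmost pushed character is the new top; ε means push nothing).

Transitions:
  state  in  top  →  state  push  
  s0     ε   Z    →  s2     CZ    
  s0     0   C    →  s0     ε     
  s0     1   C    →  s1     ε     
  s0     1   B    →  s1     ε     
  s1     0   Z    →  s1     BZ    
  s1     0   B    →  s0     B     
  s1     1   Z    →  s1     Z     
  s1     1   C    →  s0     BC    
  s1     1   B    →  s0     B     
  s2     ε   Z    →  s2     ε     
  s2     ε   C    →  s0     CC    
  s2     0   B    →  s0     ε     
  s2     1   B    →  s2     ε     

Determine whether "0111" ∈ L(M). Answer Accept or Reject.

Reject

(s0, 0111, Z)
  ε-move, top Z: go to s2, push CZ → (s2, 0111, CZ)
  ε-move, top C: go to s0, push CC → (s0, 0111, CCZ)
  read 0, top C: go to s0, push ε → (s0, 111, CZ)
  read 1, top C: go to s1, push ε → (s1, 11, Z)
  read 1, top Z: go to s1, push Z → (s1, 1, Z)
  read 1, top Z: go to s1, push Z → (s1, ε, Z)
All input consumed; stack is Z, not empty, and no further ε-move applies.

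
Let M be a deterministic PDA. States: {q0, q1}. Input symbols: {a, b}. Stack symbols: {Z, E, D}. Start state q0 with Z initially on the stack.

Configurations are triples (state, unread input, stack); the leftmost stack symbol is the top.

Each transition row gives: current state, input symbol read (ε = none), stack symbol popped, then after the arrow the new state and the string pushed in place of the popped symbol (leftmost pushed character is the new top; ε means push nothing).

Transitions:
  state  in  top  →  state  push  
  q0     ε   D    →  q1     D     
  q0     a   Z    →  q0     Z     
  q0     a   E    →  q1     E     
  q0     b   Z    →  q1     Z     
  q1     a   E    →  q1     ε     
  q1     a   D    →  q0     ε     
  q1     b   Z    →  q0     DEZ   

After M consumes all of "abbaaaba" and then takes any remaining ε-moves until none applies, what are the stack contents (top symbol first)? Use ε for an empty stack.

EZ

(q0, abbaaaba, Z)
  read a, top Z: go to q0, push Z → (q0, bbaaaba, Z)
  read b, top Z: go to q1, push Z → (q1, baaaba, Z)
  read b, top Z: go to q0, push DEZ → (q0, aaaba, DEZ)
  ε-move, top D: go to q1, push D → (q1, aaaba, DEZ)
  read a, top D: go to q0, push ε → (q0, aaba, EZ)
  read a, top E: go to q1, push E → (q1, aba, EZ)
  read a, top E: go to q1, push ε → (q1, ba, Z)
  read b, top Z: go to q0, push DEZ → (q0, a, DEZ)
  ε-move, top D: go to q1, push D → (q1, a, DEZ)
  read a, top D: go to q0, push ε → (q0, ε, EZ)
All input consumed in state q0 with stack EZ.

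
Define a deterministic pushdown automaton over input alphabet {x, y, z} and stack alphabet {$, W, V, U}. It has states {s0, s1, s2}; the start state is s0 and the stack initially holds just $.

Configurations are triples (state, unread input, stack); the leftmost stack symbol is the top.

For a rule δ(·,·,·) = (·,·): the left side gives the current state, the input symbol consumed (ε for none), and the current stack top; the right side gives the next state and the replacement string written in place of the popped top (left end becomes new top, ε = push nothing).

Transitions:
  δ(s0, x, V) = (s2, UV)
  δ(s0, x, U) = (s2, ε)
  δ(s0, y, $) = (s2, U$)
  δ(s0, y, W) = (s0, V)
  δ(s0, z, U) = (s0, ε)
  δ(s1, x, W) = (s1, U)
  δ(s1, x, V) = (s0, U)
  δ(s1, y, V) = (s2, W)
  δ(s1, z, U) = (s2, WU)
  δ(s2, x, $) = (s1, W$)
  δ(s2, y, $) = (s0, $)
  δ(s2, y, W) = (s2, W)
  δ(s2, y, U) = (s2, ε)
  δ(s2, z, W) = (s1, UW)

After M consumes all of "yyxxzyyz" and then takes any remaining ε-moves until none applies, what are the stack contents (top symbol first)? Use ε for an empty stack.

UWU$

(s0, yyxxzyyz, $) ⊢ (s2, yxxzyyz, U$) ⊢ (s2, xxzyyz, $) ⊢ (s1, xzyyz, W$) ⊢ (s1, zyyz, U$) ⊢ (s2, yyz, WU$) ⊢ (s2, yz, WU$) ⊢ (s2, z, WU$) ⊢ (s1, ε, UWU$)
All input consumed in state s1 with stack UWU$.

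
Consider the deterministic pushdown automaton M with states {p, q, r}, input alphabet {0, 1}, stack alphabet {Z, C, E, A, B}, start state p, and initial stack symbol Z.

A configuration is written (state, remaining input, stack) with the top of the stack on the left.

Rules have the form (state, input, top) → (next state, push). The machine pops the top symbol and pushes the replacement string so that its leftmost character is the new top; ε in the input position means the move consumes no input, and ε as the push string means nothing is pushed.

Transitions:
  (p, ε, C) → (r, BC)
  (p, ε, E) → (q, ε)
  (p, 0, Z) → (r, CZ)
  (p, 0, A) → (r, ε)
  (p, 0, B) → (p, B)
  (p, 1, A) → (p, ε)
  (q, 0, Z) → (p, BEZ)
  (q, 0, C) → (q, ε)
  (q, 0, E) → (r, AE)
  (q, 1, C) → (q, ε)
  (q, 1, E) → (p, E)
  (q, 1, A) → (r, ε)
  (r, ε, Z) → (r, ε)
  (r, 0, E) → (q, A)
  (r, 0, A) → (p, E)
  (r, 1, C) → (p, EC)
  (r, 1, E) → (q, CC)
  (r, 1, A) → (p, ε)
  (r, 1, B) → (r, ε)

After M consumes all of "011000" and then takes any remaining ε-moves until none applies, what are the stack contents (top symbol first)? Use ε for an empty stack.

(p, 011000, Z) ⊢ (r, 11000, CZ) ⊢ (p, 1000, ECZ) ⊢ (q, 1000, CZ) ⊢ (q, 000, Z) ⊢ (p, 00, BEZ) ⊢ (p, 0, BEZ) ⊢ (p, ε, BEZ)
All input consumed in state p with stack BEZ.

BEZ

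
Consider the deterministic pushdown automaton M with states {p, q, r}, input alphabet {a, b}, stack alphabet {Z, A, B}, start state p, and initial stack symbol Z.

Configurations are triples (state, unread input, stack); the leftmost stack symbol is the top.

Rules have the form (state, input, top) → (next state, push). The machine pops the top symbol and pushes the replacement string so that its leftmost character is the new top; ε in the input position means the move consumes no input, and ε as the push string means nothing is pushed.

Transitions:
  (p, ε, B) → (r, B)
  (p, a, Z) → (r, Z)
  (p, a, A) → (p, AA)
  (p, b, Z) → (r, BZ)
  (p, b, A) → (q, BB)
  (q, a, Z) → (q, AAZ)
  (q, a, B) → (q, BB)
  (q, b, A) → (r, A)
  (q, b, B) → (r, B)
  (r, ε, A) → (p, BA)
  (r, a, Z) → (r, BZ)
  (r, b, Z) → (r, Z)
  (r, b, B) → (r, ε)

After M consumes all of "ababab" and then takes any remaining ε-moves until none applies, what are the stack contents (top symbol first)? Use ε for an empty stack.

(p, ababab, Z)
  read a, top Z: go to r, push Z → (r, babab, Z)
  read b, top Z: go to r, push Z → (r, abab, Z)
  read a, top Z: go to r, push BZ → (r, bab, BZ)
  read b, top B: go to r, push ε → (r, ab, Z)
  read a, top Z: go to r, push BZ → (r, b, BZ)
  read b, top B: go to r, push ε → (r, ε, Z)
All input consumed in state r with stack Z.

Z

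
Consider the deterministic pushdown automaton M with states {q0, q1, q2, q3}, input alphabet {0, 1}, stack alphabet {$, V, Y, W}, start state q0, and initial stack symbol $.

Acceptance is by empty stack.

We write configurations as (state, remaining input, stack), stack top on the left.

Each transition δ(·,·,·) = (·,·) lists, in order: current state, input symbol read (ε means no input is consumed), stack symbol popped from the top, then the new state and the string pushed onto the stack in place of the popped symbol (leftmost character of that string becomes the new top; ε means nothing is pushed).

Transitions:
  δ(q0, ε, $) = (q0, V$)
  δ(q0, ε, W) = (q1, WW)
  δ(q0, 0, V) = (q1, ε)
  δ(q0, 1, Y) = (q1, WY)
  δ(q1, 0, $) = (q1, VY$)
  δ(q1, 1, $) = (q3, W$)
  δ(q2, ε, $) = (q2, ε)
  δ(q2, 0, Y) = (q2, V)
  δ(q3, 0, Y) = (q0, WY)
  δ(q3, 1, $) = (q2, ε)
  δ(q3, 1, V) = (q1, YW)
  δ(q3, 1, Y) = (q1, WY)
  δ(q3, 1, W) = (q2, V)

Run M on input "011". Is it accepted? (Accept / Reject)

Reject

(q0, 011, $) ⊢ (q0, 011, V$) ⊢ (q1, 11, $) ⊢ (q3, 1, W$) ⊢ (q2, ε, V$)
All input consumed; stack is V$, not empty, and no further ε-move applies.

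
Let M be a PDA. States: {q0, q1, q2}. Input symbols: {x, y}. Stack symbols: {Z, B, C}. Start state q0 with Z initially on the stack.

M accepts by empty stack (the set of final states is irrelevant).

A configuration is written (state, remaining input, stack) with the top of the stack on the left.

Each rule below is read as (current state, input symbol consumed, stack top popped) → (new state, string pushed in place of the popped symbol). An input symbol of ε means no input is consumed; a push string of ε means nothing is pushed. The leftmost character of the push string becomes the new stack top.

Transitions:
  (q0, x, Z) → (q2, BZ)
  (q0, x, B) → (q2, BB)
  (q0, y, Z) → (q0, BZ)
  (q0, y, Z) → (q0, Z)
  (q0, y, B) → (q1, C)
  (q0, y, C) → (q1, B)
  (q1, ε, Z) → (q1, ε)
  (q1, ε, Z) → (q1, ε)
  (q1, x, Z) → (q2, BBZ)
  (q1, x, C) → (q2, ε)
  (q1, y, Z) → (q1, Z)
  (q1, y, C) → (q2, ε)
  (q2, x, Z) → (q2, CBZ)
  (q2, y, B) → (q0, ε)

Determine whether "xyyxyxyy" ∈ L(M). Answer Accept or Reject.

Reject

No computation consumes all input and empties the stack.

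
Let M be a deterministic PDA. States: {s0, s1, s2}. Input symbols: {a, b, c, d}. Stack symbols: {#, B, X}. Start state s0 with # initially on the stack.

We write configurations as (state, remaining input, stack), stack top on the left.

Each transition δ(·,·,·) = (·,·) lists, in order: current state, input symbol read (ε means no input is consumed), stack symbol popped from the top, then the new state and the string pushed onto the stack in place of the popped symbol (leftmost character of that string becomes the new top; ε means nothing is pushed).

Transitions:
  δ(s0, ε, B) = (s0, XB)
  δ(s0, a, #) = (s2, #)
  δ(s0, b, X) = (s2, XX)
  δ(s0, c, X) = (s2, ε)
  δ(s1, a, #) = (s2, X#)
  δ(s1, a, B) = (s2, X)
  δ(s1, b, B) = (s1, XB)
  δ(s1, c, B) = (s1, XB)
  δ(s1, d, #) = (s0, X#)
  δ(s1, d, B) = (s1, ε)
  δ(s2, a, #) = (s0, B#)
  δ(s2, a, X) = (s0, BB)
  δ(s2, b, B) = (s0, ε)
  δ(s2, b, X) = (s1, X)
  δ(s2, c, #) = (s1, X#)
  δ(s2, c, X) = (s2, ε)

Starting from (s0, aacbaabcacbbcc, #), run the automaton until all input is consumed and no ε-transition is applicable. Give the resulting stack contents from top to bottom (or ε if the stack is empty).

BB#

(s0, aacbaabcacbbcc, #)
  read a, top #: go to s2, push # → (s2, acbaabcacbbcc, #)
  read a, top #: go to s0, push B# → (s0, cbaabcacbbcc, B#)
  ε-move, top B: go to s0, push XB → (s0, cbaabcacbbcc, XB#)
  read c, top X: go to s2, push ε → (s2, baabcacbbcc, B#)
  read b, top B: go to s0, push ε → (s0, aabcacbbcc, #)
  read a, top #: go to s2, push # → (s2, abcacbbcc, #)
  read a, top #: go to s0, push B# → (s0, bcacbbcc, B#)
  ε-move, top B: go to s0, push XB → (s0, bcacbbcc, XB#)
  read b, top X: go to s2, push XX → (s2, cacbbcc, XXB#)
  read c, top X: go to s2, push ε → (s2, acbbcc, XB#)
  read a, top X: go to s0, push BB → (s0, cbbcc, BBB#)
  ε-move, top B: go to s0, push XB → (s0, cbbcc, XBBB#)
  read c, top X: go to s2, push ε → (s2, bbcc, BBB#)
  read b, top B: go to s0, push ε → (s0, bcc, BB#)
  ε-move, top B: go to s0, push XB → (s0, bcc, XBB#)
  read b, top X: go to s2, push XX → (s2, cc, XXBB#)
  read c, top X: go to s2, push ε → (s2, c, XBB#)
  read c, top X: go to s2, push ε → (s2, ε, BB#)
All input consumed in state s2 with stack BB#.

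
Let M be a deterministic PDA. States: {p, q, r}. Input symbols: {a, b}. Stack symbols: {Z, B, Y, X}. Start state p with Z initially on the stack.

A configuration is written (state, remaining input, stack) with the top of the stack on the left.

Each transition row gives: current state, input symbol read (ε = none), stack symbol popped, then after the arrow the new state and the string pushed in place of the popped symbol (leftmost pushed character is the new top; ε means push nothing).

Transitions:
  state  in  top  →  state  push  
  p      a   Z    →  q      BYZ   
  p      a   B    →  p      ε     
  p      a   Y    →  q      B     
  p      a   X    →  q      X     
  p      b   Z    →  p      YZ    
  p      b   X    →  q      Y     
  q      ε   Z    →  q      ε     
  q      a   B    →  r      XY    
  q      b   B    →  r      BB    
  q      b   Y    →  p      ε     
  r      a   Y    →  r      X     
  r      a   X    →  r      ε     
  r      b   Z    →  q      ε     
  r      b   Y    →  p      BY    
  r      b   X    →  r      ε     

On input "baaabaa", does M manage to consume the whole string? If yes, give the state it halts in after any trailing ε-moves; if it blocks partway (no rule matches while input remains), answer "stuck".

q

(p, baaabaa, Z)
  read b, top Z: go to p, push YZ → (p, aaabaa, YZ)
  read a, top Y: go to q, push B → (q, aabaa, BZ)
  read a, top B: go to r, push XY → (r, abaa, XYZ)
  read a, top X: go to r, push ε → (r, baa, YZ)
  read b, top Y: go to p, push BY → (p, aa, BYZ)
  read a, top B: go to p, push ε → (p, a, YZ)
  read a, top Y: go to q, push B → (q, ε, BZ)
All input consumed; M is in state q.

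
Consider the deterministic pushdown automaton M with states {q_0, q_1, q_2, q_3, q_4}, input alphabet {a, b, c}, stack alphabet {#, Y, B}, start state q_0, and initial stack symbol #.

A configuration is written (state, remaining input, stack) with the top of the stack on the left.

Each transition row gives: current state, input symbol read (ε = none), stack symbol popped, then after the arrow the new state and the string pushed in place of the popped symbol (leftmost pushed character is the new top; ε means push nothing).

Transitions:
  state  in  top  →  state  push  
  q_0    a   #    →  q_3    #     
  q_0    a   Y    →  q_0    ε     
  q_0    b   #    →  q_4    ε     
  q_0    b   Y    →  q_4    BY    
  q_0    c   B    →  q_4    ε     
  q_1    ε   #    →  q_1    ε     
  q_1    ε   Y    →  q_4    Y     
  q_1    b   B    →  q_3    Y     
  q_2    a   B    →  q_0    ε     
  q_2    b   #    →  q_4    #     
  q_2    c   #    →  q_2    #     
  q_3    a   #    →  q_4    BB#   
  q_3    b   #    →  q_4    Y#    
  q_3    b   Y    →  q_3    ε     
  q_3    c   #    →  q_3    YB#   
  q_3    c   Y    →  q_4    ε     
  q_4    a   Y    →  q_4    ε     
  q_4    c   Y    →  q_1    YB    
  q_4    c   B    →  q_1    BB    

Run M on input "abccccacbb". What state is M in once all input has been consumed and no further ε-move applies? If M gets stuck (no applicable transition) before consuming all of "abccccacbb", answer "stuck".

(q_0, abccccacbb, #)
  read a, top #: go to q_3, push # → (q_3, bccccacbb, #)
  read b, top #: go to q_4, push Y# → (q_4, ccccacbb, Y#)
  read c, top Y: go to q_1, push YB → (q_1, cccacbb, YB#)
  ε-move, top Y: go to q_4, push Y → (q_4, cccacbb, YB#)
  read c, top Y: go to q_1, push YB → (q_1, ccacbb, YBB#)
  ε-move, top Y: go to q_4, push Y → (q_4, ccacbb, YBB#)
  read c, top Y: go to q_1, push YB → (q_1, cacbb, YBBB#)
  ε-move, top Y: go to q_4, push Y → (q_4, cacbb, YBBB#)
  read c, top Y: go to q_1, push YB → (q_1, acbb, YBBBB#)
  ε-move, top Y: go to q_4, push Y → (q_4, acbb, YBBBB#)
  read a, top Y: go to q_4, push ε → (q_4, cbb, BBBB#)
  read c, top B: go to q_1, push BB → (q_1, bb, BBBBB#)
  read b, top B: go to q_3, push Y → (q_3, b, YBBBB#)
  read b, top Y: go to q_3, push ε → (q_3, ε, BBBB#)
All input consumed; M is in state q_3.

q_3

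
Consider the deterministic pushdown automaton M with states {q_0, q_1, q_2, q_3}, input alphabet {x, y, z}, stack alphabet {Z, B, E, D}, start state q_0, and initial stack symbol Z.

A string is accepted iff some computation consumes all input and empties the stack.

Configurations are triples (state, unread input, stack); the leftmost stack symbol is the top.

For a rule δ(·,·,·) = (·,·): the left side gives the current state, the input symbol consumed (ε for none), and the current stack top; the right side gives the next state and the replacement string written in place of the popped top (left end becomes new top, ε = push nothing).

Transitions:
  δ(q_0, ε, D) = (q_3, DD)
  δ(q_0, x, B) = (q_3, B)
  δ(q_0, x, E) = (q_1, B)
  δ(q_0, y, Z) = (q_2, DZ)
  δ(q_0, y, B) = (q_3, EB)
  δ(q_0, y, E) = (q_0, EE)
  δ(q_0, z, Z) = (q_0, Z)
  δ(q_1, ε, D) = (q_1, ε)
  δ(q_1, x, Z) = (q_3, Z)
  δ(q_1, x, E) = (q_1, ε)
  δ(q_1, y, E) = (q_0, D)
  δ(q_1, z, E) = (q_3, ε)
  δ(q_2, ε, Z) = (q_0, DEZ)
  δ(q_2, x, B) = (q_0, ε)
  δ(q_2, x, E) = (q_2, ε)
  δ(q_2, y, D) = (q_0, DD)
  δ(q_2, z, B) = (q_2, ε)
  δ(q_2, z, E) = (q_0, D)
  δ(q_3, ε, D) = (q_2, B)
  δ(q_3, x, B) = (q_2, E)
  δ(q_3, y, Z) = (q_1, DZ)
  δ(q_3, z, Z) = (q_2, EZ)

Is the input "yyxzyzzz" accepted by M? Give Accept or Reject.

Reject

(q_0, yyxzyzzz, Z)
  read y, top Z: go to q_2, push DZ → (q_2, yxzyzzz, DZ)
  read y, top D: go to q_0, push DD → (q_0, xzyzzz, DDZ)
  ε-move, top D: go to q_3, push DD → (q_3, xzyzzz, DDDZ)
  ε-move, top D: go to q_2, push B → (q_2, xzyzzz, BDDZ)
  read x, top B: go to q_0, push ε → (q_0, zyzzz, DDZ)
  ε-move, top D: go to q_3, push DD → (q_3, zyzzz, DDDZ)
  ε-move, top D: go to q_2, push B → (q_2, zyzzz, BDDZ)
  read z, top B: go to q_2, push ε → (q_2, yzzz, DDZ)
  read y, top D: go to q_0, push DD → (q_0, zzz, DDDZ)
  ε-move, top D: go to q_3, push DD → (q_3, zzz, DDDDZ)
  ε-move, top D: go to q_2, push B → (q_2, zzz, BDDDZ)
  read z, top B: go to q_2, push ε → (q_2, zz, DDDZ)
No transition applies at (q_2, zz, DDDZ); input not fully consumed.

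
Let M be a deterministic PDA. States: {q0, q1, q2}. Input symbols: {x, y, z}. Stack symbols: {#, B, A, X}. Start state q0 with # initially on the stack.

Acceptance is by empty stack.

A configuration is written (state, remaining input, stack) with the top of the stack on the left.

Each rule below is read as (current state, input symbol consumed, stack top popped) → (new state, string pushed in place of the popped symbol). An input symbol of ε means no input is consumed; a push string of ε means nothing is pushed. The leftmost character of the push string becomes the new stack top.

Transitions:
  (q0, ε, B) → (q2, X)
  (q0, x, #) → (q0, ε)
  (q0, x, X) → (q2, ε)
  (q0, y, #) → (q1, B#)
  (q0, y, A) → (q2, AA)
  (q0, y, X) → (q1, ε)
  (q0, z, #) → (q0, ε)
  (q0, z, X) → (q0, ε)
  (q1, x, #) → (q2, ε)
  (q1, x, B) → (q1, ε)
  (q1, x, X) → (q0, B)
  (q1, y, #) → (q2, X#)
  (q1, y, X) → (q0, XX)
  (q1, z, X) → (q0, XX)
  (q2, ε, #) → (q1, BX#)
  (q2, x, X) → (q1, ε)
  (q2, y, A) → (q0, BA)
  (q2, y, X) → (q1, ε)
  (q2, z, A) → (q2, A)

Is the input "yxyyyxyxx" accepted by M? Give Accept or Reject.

Accept

(q0, yxyyyxyxx, #)
  read y, top #: go to q1, push B# → (q1, xyyyxyxx, B#)
  read x, top B: go to q1, push ε → (q1, yyyxyxx, #)
  read y, top #: go to q2, push X# → (q2, yyxyxx, X#)
  read y, top X: go to q1, push ε → (q1, yxyxx, #)
  read y, top #: go to q2, push X# → (q2, xyxx, X#)
  read x, top X: go to q1, push ε → (q1, yxx, #)
  read y, top #: go to q2, push X# → (q2, xx, X#)
  read x, top X: go to q1, push ε → (q1, x, #)
  read x, top #: go to q2, push ε → (q2, ε, ε)
All input consumed and the stack is empty.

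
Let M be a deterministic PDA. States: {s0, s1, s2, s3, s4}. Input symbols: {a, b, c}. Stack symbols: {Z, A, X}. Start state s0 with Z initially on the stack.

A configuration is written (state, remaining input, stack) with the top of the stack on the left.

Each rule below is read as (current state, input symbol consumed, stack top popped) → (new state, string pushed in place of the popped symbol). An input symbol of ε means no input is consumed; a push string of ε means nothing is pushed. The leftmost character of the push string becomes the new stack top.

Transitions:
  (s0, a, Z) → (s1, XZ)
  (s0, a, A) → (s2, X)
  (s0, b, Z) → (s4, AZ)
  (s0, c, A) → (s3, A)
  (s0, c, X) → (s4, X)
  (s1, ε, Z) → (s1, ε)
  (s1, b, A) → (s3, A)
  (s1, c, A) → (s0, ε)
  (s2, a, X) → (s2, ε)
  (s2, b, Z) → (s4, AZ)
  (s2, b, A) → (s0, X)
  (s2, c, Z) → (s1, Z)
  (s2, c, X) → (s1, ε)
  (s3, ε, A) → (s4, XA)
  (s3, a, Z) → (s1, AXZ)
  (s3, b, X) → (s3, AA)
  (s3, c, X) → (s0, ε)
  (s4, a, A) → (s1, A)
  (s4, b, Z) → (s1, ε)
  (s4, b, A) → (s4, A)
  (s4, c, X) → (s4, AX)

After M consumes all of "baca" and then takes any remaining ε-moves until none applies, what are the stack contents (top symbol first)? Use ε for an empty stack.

XZ

(s0, baca, Z)
  read b, top Z: go to s4, push AZ → (s4, aca, AZ)
  read a, top A: go to s1, push A → (s1, ca, AZ)
  read c, top A: go to s0, push ε → (s0, a, Z)
  read a, top Z: go to s1, push XZ → (s1, ε, XZ)
All input consumed in state s1 with stack XZ.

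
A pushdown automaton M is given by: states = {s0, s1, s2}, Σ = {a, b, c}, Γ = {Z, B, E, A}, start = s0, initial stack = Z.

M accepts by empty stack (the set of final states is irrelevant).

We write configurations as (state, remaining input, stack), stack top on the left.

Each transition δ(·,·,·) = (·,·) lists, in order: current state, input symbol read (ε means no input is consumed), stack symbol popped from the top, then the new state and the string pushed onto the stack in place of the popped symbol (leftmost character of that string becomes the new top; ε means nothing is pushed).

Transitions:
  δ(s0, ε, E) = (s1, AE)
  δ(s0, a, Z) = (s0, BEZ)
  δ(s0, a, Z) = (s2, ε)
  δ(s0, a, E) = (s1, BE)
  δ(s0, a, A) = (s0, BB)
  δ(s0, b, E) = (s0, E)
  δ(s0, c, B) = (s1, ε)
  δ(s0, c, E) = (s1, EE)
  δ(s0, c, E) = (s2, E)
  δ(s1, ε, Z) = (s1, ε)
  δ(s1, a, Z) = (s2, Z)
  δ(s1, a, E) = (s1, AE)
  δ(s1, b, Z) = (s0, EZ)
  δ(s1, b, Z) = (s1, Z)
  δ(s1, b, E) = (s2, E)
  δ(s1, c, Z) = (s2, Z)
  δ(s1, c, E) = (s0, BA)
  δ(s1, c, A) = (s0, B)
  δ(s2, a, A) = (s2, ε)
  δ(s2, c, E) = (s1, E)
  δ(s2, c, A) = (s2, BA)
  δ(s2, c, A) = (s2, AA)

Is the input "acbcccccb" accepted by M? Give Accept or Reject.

Accept

One accepting computation: (s0, acbcccccb, Z) ⊢ (s0, cbcccccb, BEZ) ⊢ (s1, bcccccb, EZ) ⊢ (s2, cccccb, EZ) ⊢ (s1, ccccb, EZ) ⊢ (s0, cccb, BAZ) ⊢ (s1, ccb, AZ) ⊢ (s0, cb, BZ) ⊢ (s1, b, Z) ⊢ (s1, ε, Z) ⊢ (s1, ε, ε)
All input consumed and the stack is empty.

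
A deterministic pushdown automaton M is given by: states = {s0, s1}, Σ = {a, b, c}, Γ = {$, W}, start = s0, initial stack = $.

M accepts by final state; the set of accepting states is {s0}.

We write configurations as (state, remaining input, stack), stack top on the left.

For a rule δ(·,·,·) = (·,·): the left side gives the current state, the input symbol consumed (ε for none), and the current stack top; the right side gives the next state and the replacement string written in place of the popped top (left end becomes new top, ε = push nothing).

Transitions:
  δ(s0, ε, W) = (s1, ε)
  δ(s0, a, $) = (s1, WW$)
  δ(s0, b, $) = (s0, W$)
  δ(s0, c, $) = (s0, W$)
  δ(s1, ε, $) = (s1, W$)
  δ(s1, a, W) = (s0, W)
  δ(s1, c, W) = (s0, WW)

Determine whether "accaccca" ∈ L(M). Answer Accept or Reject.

(s0, accaccca, $)
  read a, top $: go to s1, push WW$ → (s1, ccaccca, WW$)
  read c, top W: go to s0, push WW → (s0, caccca, WWW$)
  ε-move, top W: go to s1, push ε → (s1, caccca, WW$)
  read c, top W: go to s0, push WW → (s0, accca, WWW$)
  ε-move, top W: go to s1, push ε → (s1, accca, WW$)
  read a, top W: go to s0, push W → (s0, ccca, WW$)
  ε-move, top W: go to s1, push ε → (s1, ccca, W$)
  read c, top W: go to s0, push WW → (s0, cca, WW$)
  ε-move, top W: go to s1, push ε → (s1, cca, W$)
  read c, top W: go to s0, push WW → (s0, ca, WW$)
  ε-move, top W: go to s1, push ε → (s1, ca, W$)
  read c, top W: go to s0, push WW → (s0, a, WW$)
  ε-move, top W: go to s1, push ε → (s1, a, W$)
  read a, top W: go to s0, push W → (s0, ε, W$)
All input consumed; state s0 ∈ F.

Accept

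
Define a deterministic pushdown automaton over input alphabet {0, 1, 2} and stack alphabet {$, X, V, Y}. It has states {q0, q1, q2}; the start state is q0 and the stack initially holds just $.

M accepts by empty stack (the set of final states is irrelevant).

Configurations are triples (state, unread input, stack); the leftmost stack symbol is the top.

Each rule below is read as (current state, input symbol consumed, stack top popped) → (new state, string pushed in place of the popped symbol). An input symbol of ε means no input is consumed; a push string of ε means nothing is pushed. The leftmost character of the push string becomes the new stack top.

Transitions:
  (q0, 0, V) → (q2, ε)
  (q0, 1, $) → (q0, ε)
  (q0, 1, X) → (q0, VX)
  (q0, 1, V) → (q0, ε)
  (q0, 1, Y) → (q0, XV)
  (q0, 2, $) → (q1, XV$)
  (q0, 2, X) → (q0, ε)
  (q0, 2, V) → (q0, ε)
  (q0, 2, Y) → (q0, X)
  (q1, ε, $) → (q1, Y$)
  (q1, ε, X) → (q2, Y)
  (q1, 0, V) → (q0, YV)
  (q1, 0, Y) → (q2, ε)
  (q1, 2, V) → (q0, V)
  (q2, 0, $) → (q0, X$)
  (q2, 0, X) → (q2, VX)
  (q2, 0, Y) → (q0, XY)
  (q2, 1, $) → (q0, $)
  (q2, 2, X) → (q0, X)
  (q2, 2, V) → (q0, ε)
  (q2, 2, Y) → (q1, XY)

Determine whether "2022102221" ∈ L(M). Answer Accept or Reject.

Accept

(q0, 2022102221, $)
  read 2, top $: go to q1, push XV$ → (q1, 022102221, XV$)
  ε-move, top X: go to q2, push Y → (q2, 022102221, YV$)
  read 0, top Y: go to q0, push XY → (q0, 22102221, XYV$)
  read 2, top X: go to q0, push ε → (q0, 2102221, YV$)
  read 2, top Y: go to q0, push X → (q0, 102221, XV$)
  read 1, top X: go to q0, push VX → (q0, 02221, VXV$)
  read 0, top V: go to q2, push ε → (q2, 2221, XV$)
  read 2, top X: go to q0, push X → (q0, 221, XV$)
  read 2, top X: go to q0, push ε → (q0, 21, V$)
  read 2, top V: go to q0, push ε → (q0, 1, $)
  read 1, top $: go to q0, push ε → (q0, ε, ε)
All input consumed and the stack is empty.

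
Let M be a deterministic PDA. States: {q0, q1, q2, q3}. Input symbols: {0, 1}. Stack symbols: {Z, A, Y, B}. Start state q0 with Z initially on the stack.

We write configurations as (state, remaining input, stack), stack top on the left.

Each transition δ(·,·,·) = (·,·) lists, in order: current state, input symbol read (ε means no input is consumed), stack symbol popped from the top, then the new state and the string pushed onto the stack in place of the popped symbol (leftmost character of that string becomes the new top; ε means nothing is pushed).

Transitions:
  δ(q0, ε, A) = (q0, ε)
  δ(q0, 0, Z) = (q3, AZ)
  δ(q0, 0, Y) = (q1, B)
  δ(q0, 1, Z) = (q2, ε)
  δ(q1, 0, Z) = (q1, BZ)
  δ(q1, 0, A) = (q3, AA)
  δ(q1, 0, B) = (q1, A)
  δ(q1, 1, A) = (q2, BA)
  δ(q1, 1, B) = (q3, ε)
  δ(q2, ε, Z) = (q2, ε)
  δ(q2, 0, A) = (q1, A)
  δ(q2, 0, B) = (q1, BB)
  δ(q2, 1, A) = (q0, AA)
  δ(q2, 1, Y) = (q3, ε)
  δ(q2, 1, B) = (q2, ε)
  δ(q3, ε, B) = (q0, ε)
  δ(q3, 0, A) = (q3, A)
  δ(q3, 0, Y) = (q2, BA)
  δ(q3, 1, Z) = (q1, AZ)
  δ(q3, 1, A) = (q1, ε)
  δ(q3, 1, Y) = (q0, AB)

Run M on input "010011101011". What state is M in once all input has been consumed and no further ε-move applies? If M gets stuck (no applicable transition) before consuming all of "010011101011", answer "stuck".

(q0, 010011101011, Z)
  read 0, top Z: go to q3, push AZ → (q3, 10011101011, AZ)
  read 1, top A: go to q1, push ε → (q1, 0011101011, Z)
  read 0, top Z: go to q1, push BZ → (q1, 011101011, BZ)
  read 0, top B: go to q1, push A → (q1, 11101011, AZ)
  read 1, top A: go to q2, push BA → (q2, 1101011, BAZ)
  read 1, top B: go to q2, push ε → (q2, 101011, AZ)
  read 1, top A: go to q0, push AA → (q0, 01011, AAZ)
  ε-move, top A: go to q0, push ε → (q0, 01011, AZ)
  ε-move, top A: go to q0, push ε → (q0, 01011, Z)
  read 0, top Z: go to q3, push AZ → (q3, 1011, AZ)
  read 1, top A: go to q1, push ε → (q1, 011, Z)
  read 0, top Z: go to q1, push BZ → (q1, 11, BZ)
  read 1, top B: go to q3, push ε → (q3, 1, Z)
  read 1, top Z: go to q1, push AZ → (q1, ε, AZ)
All input consumed; M is in state q1.

q1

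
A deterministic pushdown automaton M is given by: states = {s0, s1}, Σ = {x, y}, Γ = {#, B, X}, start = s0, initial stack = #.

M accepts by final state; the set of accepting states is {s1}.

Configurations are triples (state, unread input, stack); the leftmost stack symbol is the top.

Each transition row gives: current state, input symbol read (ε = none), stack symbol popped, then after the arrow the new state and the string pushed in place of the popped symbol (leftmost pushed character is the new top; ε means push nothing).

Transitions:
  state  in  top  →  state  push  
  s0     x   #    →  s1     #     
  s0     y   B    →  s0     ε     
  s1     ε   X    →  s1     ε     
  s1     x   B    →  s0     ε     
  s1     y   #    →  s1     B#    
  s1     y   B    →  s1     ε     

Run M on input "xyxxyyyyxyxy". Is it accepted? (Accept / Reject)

(s0, xyxxyyyyxyxy, #)
  read x, top #: go to s1, push # → (s1, yxxyyyyxyxy, #)
  read y, top #: go to s1, push B# → (s1, xxyyyyxyxy, B#)
  read x, top B: go to s0, push ε → (s0, xyyyyxyxy, #)
  read x, top #: go to s1, push # → (s1, yyyyxyxy, #)
  read y, top #: go to s1, push B# → (s1, yyyxyxy, B#)
  read y, top B: go to s1, push ε → (s1, yyxyxy, #)
  read y, top #: go to s1, push B# → (s1, yxyxy, B#)
  read y, top B: go to s1, push ε → (s1, xyxy, #)
No transition applies at (s1, xyxy, #); input not fully consumed.

Reject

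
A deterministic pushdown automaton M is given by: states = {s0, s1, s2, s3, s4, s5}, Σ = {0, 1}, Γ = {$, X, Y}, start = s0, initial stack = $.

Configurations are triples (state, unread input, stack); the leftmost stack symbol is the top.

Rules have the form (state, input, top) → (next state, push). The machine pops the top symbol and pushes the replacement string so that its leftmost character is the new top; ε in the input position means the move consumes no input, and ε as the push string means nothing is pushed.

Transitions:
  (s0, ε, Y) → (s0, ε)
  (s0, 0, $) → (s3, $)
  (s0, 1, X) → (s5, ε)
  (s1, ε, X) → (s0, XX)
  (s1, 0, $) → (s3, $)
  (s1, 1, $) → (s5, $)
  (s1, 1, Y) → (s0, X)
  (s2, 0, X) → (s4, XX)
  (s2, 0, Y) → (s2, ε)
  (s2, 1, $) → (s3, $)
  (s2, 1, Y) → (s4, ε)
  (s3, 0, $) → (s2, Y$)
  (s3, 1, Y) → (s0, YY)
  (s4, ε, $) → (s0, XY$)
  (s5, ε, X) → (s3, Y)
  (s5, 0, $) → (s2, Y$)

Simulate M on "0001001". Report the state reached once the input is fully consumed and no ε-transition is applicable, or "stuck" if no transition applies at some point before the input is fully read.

(s0, 0001001, $)
  read 0, top $: go to s3, push $ → (s3, 001001, $)
  read 0, top $: go to s2, push Y$ → (s2, 01001, Y$)
  read 0, top Y: go to s2, push ε → (s2, 1001, $)
  read 1, top $: go to s3, push $ → (s3, 001, $)
  read 0, top $: go to s2, push Y$ → (s2, 01, Y$)
  read 0, top Y: go to s2, push ε → (s2, 1, $)
  read 1, top $: go to s3, push $ → (s3, ε, $)
All input consumed; M is in state s3.

s3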